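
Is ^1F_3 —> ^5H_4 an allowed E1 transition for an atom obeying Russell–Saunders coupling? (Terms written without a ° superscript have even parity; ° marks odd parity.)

Reading off the term symbols: S 0→2, L 3→5, J 3→4, parity even→even.
ΔS = 0: S: 0 → 2 — fails.
ΔL = 0, ±1 (not L=0↔0): L: 3 → 5, ΔL = +2 — fails.
ΔJ = 0, ±1 (not J=0↔0): J: 3 → 4, ΔJ = +1 — ok.
Parity must change: even → even — fails.
Rule(s) violated: parity, ΔS, ΔL.

forbidden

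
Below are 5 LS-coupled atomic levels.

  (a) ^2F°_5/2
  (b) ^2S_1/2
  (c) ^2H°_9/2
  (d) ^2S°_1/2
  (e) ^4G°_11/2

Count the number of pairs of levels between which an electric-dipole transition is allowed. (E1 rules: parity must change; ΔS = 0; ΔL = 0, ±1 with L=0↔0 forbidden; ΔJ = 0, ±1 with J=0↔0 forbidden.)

0

(a)–(b): forbidden (ΔL, ΔJ).
(a)–(c): forbidden (parity, ΔL, ΔJ).
(a)–(d): forbidden (parity, ΔL, ΔJ).
(a)–(e): forbidden (parity, ΔS, ΔJ).
(b)–(c): forbidden (ΔL, ΔJ).
(b)–(d): forbidden (ΔL).
(b)–(e): forbidden (ΔS, ΔL, ΔJ).
(c)–(d): forbidden (parity, ΔL, ΔJ).
(c)–(e): forbidden (parity, ΔS).
(d)–(e): forbidden (parity, ΔS, ΔL, ΔJ).
Allowed pairs: 0 of 10.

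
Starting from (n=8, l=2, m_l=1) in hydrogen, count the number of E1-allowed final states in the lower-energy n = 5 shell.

5

E1 requires Δl = ±1, so l_f ∈ {1, 3}; with 0 ≤ l_f ≤ n_f−1 = 4, the allowed l_f values are {1, 3}.
For l_f = 1: m_f ∈ {m_i−1, m_i, m_i+1} ∩ [−1, 1] = {0, 1} → 2 states.
For l_f = 3: m_f ∈ {m_i−1, m_i, m_i+1} ∩ [−3, 3] = {0, 1, 2} → 3 states.
Total: 5.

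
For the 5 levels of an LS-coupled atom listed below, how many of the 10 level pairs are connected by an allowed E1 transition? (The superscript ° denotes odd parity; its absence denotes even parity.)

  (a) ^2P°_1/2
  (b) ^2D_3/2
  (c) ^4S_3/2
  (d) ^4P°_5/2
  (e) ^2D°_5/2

(a)–(b): allowed.
(a)–(c): forbidden (ΔS).
(a)–(d): forbidden (parity, ΔS, ΔJ).
(a)–(e): forbidden (parity, ΔJ).
(b)–(c): forbidden (parity, ΔS, ΔL).
(b)–(d): forbidden (ΔS).
(b)–(e): allowed.
(c)–(d): allowed.
(c)–(e): forbidden (ΔS, ΔL).
(d)–(e): forbidden (parity, ΔS).
Allowed pairs: 3 of 10.

3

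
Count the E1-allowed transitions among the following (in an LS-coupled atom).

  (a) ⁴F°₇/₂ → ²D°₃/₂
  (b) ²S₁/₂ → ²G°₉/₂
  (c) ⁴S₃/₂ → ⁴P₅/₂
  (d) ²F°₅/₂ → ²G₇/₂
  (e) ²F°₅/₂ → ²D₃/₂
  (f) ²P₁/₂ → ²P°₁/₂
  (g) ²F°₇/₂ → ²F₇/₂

4

(a) forbidden (parity, ΔS, ΔJ fail)
(b) forbidden (ΔL, ΔJ fail)
(c) forbidden (parity fails)
(d) allowed
(e) allowed
(f) allowed
(g) allowed
Total allowed: 4 of 7.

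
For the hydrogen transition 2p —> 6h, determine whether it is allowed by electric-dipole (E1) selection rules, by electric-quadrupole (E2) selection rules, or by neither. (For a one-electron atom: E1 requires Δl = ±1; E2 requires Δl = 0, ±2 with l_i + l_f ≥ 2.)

neither

Δl = 5 − 1 = +4; l_i + l_f = 6.
E1 (Δl = ±1): not satisfied.
E2 (Δl = 0,±2, l_i+l_f ≥ 2): not satisfied.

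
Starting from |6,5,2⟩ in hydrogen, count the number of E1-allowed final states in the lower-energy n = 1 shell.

E1 requires l_f ∈ {4, 6}, but neither lies in [0, 0], so no final state is reachable.
Total: 0.

0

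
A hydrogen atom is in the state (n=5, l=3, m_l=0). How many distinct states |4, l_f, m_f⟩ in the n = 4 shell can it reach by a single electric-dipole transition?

E1 requires Δl = ±1, so l_f ∈ {2, 4}; with 0 ≤ l_f ≤ n_f−1 = 3, the allowed l_f values are {2}.
For l_f = 2: m_f ∈ {m_i−1, m_i, m_i+1} ∩ [−2, 2] = {-1, 0, 1} → 3 states.
Total: 3.

3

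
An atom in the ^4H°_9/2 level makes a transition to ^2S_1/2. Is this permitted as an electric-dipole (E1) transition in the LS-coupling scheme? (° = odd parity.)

forbidden

Initial level: S=3/2, L=5, J=9/2, parity odd. Final level: S=1/2, L=0, J=1/2, parity even.
Parity must change: odd → even — ✓.
ΔS = 0: S: 3/2 → 1/2 — ✗.
ΔJ = 0, ±1 (not J=0↔0): J: 9/2 → 1/2, ΔJ = -4 — ✗.
ΔL = 0, ±1 (not L=0↔0): L: 5 → 0, ΔL = -5 — ✗.
Rule(s) violated: ΔS, ΔL, ΔJ.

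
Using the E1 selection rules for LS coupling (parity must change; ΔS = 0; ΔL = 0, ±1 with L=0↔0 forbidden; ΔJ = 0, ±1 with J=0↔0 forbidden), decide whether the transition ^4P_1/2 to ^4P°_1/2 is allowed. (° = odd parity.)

allowed

Reading off the term symbols: S 3/2→3/2, L 1→1, J 1/2→1/2, parity even→odd.
Parity must change: even → odd — passes.
ΔS = 0: S: 3/2 → 3/2 — passes.
ΔL = 0, ±1 (not L=0↔0): L: 1 → 1, ΔL = +0 — passes.
ΔJ = 0, ±1 (not J=0↔0): J: 1/2 → 1/2, ΔJ = +0 — passes.
All four E1 rules are satisfied.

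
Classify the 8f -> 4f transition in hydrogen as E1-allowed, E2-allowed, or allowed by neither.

Δl = 3 − 3 = +0; l_i + l_f = 6.
E1 (Δl = ±1): not satisfied.
E2 (Δl = 0,±2, l_i+l_f ≥ 2): satisfied.

E2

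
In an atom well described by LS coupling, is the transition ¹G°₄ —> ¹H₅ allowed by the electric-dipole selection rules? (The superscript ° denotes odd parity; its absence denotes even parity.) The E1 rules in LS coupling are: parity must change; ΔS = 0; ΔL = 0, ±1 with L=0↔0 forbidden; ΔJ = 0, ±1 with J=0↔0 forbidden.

allowed

Reading off the term symbols: S 0→0, L 4→5, J 4→5, parity odd→even.
ΔS = 0: S: 0 → 0 — passes.
ΔL = 0, ±1 (not L=0↔0): L: 4 → 5, ΔL = +1 — passes.
ΔJ = 0, ±1 (not J=0↔0): J: 4 → 5, ΔJ = +1 — passes.
Parity must change: odd → even — passes.
All four E1 rules are satisfied.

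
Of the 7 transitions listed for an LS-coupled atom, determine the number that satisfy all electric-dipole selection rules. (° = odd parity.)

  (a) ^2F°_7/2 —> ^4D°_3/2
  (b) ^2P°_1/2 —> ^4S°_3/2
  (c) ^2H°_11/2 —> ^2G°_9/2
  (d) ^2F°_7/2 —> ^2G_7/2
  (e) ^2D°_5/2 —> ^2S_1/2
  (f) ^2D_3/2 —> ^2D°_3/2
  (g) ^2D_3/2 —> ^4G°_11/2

(a) forbidden (parity, ΔS, ΔJ fail)
(b) forbidden (parity, ΔS fail)
(c) forbidden (parity fails)
(d) allowed
(e) forbidden (ΔL, ΔJ fail)
(f) allowed
(g) forbidden (ΔS, ΔL, ΔJ fail)
Total allowed: 2 of 7.

2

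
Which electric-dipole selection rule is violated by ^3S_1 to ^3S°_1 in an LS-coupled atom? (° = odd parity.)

Reading off the term symbols: S 1→1, L 0→0, J 1→1, parity even→odd.
Parity must change: even → odd — ✓.
ΔS = 0: S: 1 → 1 — ✓.
ΔL = 0, ±1 (not L=0↔0): L: 0 → 0, ΔL = +0 — ✗.
ΔJ = 0, ±1 (not J=0↔0): J: 1 → 1, ΔJ = +0 — ✓.

the L=0 ↔ L=0 exclusion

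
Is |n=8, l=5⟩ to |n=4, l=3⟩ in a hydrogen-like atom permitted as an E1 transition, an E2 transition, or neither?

Δl = 3 − 5 = -2; l_i + l_f = 8.
E1 (Δl = ±1): not satisfied.
E2 (Δl = 0,±2, l_i+l_f ≥ 2): satisfied.

E2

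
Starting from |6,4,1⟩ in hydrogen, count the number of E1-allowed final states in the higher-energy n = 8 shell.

E1 requires Δl = ±1, so l_f ∈ {3, 5}; with 0 ≤ l_f ≤ n_f−1 = 7, the allowed l_f values are {3, 5}.
For l_f = 3: m_f ∈ {m_i−1, m_i, m_i+1} ∩ [−3, 3] = {0, 1, 2} → 3 states.
For l_f = 5: m_f ∈ {m_i−1, m_i, m_i+1} ∩ [−5, 5] = {0, 1, 2} → 3 states.
Total: 6.

6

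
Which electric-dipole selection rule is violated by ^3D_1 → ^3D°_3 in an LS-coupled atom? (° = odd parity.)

Parity must change: even → odd — ✓.
ΔS = 0: S: 1 → 1 — ✓.
ΔL = 0, ±1 (not L=0↔0): L: 2 → 2, ΔL = +0 — ✓.
ΔJ = 0, ±1 (not J=0↔0): J: 1 → 3, ΔJ = +2 — ✗.

the ΔJ = 0, ±1 rule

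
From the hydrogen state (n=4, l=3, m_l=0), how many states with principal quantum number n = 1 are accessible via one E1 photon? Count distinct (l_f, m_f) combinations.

0

E1 requires l_f ∈ {2, 4}, but neither lies in [0, 0], so no final state is reachable.
Total: 0.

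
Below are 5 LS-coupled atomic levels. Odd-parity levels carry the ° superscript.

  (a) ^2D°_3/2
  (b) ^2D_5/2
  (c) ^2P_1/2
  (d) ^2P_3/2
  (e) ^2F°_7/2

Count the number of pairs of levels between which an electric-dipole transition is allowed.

4

(a)–(b): allowed.
(a)–(c): allowed.
(a)–(d): allowed.
(a)–(e): forbidden (parity, ΔJ).
(b)–(c): forbidden (parity, ΔJ).
(b)–(d): forbidden (parity).
(b)–(e): allowed.
(c)–(d): forbidden (parity).
(c)–(e): forbidden (ΔL, ΔJ).
(d)–(e): forbidden (ΔL, ΔJ).
Allowed pairs: 4 of 10.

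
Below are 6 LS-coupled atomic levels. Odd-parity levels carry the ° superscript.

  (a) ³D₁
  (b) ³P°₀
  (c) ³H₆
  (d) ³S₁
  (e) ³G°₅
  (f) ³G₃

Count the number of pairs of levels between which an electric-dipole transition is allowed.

3

(a)–(b): allowed.
(a)–(c): forbidden (parity, ΔL, ΔJ).
(a)–(d): forbidden (parity, ΔL).
(a)–(e): forbidden (ΔL, ΔJ).
(a)–(f): forbidden (parity, ΔL, ΔJ).
(b)–(c): forbidden (ΔL, ΔJ).
(b)–(d): allowed.
(b)–(e): forbidden (parity, ΔL, ΔJ).
(b)–(f): forbidden (ΔL, ΔJ).
(c)–(d): forbidden (parity, ΔL, ΔJ).
(c)–(e): allowed.
(c)–(f): forbidden (parity, ΔJ).
(d)–(e): forbidden (ΔL, ΔJ).
(d)–(f): forbidden (parity, ΔL, ΔJ).
(e)–(f): forbidden (ΔJ).
Allowed pairs: 3 of 15.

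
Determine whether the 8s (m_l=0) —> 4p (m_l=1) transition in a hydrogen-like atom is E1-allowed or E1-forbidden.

allowed

l: 0 → 1 (Δl = +1). Δl = ±1 satisfied.
m_l: 0 → 1 (Δm_l = +1). |Δm_l| ≤ 1 satisfied.
All E1 selection rules are satisfied.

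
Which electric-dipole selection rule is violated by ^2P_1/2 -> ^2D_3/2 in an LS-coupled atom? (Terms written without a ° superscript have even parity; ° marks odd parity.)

ΔL = 0, ±1 (not L=0↔0): L: 1 → 2, ΔL = +1 — ✓.
Parity must change: even → even — ✗.
ΔJ = 0, ±1 (not J=0↔0): J: 1/2 → 3/2, ΔJ = +1 — ✓.
ΔS = 0: S: 1/2 → 1/2 — ✓.

parity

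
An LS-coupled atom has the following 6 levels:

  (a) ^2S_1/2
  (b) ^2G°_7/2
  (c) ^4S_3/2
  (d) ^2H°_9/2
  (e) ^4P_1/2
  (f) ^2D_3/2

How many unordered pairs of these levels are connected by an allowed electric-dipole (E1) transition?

(a)–(b): forbidden (ΔL, ΔJ).
(a)–(c): forbidden (parity, ΔS, ΔL).
(a)–(d): forbidden (ΔL, ΔJ).
(a)–(e): forbidden (parity, ΔS).
(a)–(f): forbidden (parity, ΔL).
(b)–(c): forbidden (ΔS, ΔL, ΔJ).
(b)–(d): forbidden (parity).
(b)–(e): forbidden (ΔS, ΔL, ΔJ).
(b)–(f): forbidden (ΔL, ΔJ).
(c)–(d): forbidden (ΔS, ΔL, ΔJ).
(c)–(e): forbidden (parity).
(c)–(f): forbidden (parity, ΔS, ΔL).
(d)–(e): forbidden (ΔS, ΔL, ΔJ).
(d)–(f): forbidden (ΔL, ΔJ).
(e)–(f): forbidden (parity, ΔS).
Allowed pairs: 0 of 15.

0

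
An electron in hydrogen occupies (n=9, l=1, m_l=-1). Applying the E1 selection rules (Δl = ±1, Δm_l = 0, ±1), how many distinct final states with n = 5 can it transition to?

4

E1 requires Δl = ±1, so l_f ∈ {0, 2}; with 0 ≤ l_f ≤ n_f−1 = 4, the allowed l_f values are {0, 2}.
For l_f = 0: m_f ∈ {m_i−1, m_i, m_i+1} ∩ [−0, 0] = {0} → 1 state.
For l_f = 2: m_f ∈ {m_i−1, m_i, m_i+1} ∩ [−2, 2] = {-2, -1, 0} → 3 states.
Total: 4.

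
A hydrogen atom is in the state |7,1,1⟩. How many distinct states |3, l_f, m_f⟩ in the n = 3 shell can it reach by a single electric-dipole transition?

4

E1 requires Δl = ±1, so l_f ∈ {0, 2}; with 0 ≤ l_f ≤ n_f−1 = 2, the allowed l_f values are {0, 2}.
For l_f = 0: m_f ∈ {m_i−1, m_i, m_i+1} ∩ [−0, 0] = {0} → 1 state.
For l_f = 2: m_f ∈ {m_i−1, m_i, m_i+1} ∩ [−2, 2] = {0, 1, 2} → 3 states.
Total: 4.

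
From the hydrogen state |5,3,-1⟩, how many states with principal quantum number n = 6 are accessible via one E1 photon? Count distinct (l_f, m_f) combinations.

E1 requires Δl = ±1, so l_f ∈ {2, 4}; with 0 ≤ l_f ≤ n_f−1 = 5, the allowed l_f values are {2, 4}.
For l_f = 2: m_f ∈ {m_i−1, m_i, m_i+1} ∩ [−2, 2] = {-2, -1, 0} → 3 states.
For l_f = 4: m_f ∈ {m_i−1, m_i, m_i+1} ∩ [−4, 4] = {-2, -1, 0} → 3 states.
Total: 6.

6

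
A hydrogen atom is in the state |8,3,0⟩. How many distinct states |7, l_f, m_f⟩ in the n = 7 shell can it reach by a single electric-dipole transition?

6

E1 requires Δl = ±1, so l_f ∈ {2, 4}; with 0 ≤ l_f ≤ n_f−1 = 6, the allowed l_f values are {2, 4}.
For l_f = 2: m_f ∈ {m_i−1, m_i, m_i+1} ∩ [−2, 2] = {-1, 0, 1} → 3 states.
For l_f = 4: m_f ∈ {m_i−1, m_i, m_i+1} ∩ [−4, 4] = {-1, 0, 1} → 3 states.
Total: 6.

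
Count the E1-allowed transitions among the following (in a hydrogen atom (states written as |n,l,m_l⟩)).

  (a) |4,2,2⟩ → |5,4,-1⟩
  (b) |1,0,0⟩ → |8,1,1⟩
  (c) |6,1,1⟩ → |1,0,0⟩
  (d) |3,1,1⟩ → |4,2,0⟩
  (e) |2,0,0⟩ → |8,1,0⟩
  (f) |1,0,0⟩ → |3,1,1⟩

(a) forbidden — Δl = +2 (E1 requires Δl = ±1); Δm_l = -3 (E1 requires Δm_l = 0, ±1)
(b) allowed
(c) allowed
(d) allowed
(e) allowed
(f) allowed
Total allowed: 5 of 6.

5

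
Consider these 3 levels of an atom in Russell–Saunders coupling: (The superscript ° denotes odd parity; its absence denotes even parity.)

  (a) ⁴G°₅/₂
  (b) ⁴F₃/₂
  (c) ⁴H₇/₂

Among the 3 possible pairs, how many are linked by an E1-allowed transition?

2

(a)–(b): allowed.
(a)–(c): allowed.
(b)–(c): forbidden (parity, ΔL, ΔJ).
Allowed pairs: 2 of 3.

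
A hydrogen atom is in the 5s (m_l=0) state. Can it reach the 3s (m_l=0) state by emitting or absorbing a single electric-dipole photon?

l: 0 → 0 (Δl = +0). Δl = ±1 violated.
m_l: 0 → 0 (Δm_l = +0). |Δm_l| ≤ 1 satisfied.
The transition is electric-dipole forbidden.

forbidden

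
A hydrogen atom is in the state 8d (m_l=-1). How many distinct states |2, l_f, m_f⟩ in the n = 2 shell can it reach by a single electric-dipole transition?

2

E1 requires Δl = ±1, so l_f ∈ {1, 3}; with 0 ≤ l_f ≤ n_f−1 = 1, the allowed l_f values are {1}.
For l_f = 1: m_f ∈ {m_i−1, m_i, m_i+1} ∩ [−1, 1] = {-1, 0} → 2 states.
Total: 2.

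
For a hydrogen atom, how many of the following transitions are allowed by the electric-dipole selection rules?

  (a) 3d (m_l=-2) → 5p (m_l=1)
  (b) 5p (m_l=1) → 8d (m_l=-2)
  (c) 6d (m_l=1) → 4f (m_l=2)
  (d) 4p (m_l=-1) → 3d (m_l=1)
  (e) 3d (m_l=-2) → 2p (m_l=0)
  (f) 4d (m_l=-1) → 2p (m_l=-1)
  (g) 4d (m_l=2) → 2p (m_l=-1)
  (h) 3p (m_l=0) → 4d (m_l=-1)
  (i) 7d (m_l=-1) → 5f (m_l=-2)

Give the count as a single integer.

4

(a) forbidden — Δm_l = +3 (E1 requires Δm_l = 0, ±1)
(b) forbidden — Δm_l = -3 (E1 requires Δm_l = 0, ±1)
(c) allowed
(d) forbidden — Δm_l = +2 (E1 requires Δm_l = 0, ±1)
(e) forbidden — Δm_l = +2 (E1 requires Δm_l = 0, ±1)
(f) allowed
(g) forbidden — Δm_l = -3 (E1 requires Δm_l = 0, ±1)
(h) allowed
(i) allowed
Total allowed: 4 of 9.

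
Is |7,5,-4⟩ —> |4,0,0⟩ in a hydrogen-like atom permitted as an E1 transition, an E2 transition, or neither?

neither

Δl = 0 − 5 = -5; l_i + l_f = 5.
Δm_l = +4.
E1 (Δl = ±1, |Δm_l| ≤ 1): not satisfied.
E2 (Δl = 0,±2, l_i+l_f ≥ 2, |Δm_l| ≤ 2): not satisfied.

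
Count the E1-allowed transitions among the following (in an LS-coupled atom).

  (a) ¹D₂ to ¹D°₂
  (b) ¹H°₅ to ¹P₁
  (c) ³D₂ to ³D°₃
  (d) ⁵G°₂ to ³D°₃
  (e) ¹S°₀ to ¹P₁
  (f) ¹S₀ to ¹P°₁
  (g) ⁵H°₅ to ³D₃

(a) allowed
(b) forbidden (ΔL, ΔJ fail)
(c) allowed
(d) forbidden (parity, ΔS, ΔL fail)
(e) allowed
(f) allowed
(g) forbidden (ΔS, ΔL, ΔJ fail)
Total allowed: 4 of 7.

4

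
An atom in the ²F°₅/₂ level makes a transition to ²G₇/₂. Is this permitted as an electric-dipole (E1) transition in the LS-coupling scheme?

allowed

Initial level: S=1/2, L=3, J=5/2, parity odd. Final level: S=1/2, L=4, J=7/2, parity even.
Parity must change: odd → even — ok.
ΔS = 0: S: 1/2 → 1/2 — ok.
ΔL = 0, ±1 (not L=0↔0): L: 3 → 4, ΔL = +1 — ok.
ΔJ = 0, ±1 (not J=0↔0): J: 5/2 → 7/2, ΔJ = +1 — ok.
All four E1 rules are satisfied.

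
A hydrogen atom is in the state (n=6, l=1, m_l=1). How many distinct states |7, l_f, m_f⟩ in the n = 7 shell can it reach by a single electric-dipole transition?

E1 requires Δl = ±1, so l_f ∈ {0, 2}; with 0 ≤ l_f ≤ n_f−1 = 6, the allowed l_f values are {0, 2}.
For l_f = 0: m_f ∈ {m_i−1, m_i, m_i+1} ∩ [−0, 0] = {0} → 1 state.
For l_f = 2: m_f ∈ {m_i−1, m_i, m_i+1} ∩ [−2, 2] = {0, 1, 2} → 3 states.
Total: 4.

4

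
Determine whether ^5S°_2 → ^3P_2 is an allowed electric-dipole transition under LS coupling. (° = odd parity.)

forbidden

Reading off the term symbols: S 2→1, L 0→1, J 2→2, parity odd→even.
Parity must change: odd → even — ✓.
ΔS = 0: S: 2 → 1 — ✗.
ΔL = 0, ±1 (not L=0↔0): L: 0 → 1, ΔL = +1 — ✓.
ΔJ = 0, ±1 (not J=0↔0): J: 2 → 2, ΔJ = +0 — ✓.
Rule(s) violated: ΔS.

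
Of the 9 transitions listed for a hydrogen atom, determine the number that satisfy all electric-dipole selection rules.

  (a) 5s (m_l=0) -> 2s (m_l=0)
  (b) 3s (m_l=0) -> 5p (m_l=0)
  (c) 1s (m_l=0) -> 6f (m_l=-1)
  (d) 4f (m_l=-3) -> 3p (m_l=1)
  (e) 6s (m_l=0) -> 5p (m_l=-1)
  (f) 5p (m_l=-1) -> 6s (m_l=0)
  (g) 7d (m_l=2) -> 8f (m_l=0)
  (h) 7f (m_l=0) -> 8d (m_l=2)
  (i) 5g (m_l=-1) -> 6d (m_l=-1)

(a) forbidden — Δl = +0 (E1 requires Δl = ±1)
(b) allowed
(c) forbidden — Δl = +3 (E1 requires Δl = ±1)
(d) forbidden — Δl = -2 (E1 requires Δl = ±1); Δm_l = +4 (E1 requires Δm_l = 0, ±1)
(e) allowed
(f) allowed
(g) forbidden — Δm_l = -2 (E1 requires Δm_l = 0, ±1)
(h) forbidden — Δm_l = +2 (E1 requires Δm_l = 0, ±1)
(i) forbidden — Δl = -2 (E1 requires Δl = ±1)
Total allowed: 3 of 9.

3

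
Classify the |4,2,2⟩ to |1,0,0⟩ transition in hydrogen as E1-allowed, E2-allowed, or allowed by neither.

E2

Δl = 0 − 2 = -2; l_i + l_f = 2.
Δm_l = -2.
E1 (Δl = ±1, |Δm_l| ≤ 1): not satisfied.
E2 (Δl = 0,±2, l_i+l_f ≥ 2, |Δm_l| ≤ 2): satisfied.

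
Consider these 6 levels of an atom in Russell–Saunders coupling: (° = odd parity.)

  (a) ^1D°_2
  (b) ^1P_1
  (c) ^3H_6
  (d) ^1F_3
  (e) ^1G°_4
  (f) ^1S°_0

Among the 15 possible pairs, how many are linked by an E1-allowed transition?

(a)–(b): allowed.
(a)–(c): forbidden (ΔS, ΔL, ΔJ).
(a)–(d): allowed.
(a)–(e): forbidden (parity, ΔL, ΔJ).
(a)–(f): forbidden (parity, ΔL, ΔJ).
(b)–(c): forbidden (parity, ΔS, ΔL, ΔJ).
(b)–(d): forbidden (parity, ΔL, ΔJ).
(b)–(e): forbidden (ΔL, ΔJ).
(b)–(f): allowed.
(c)–(d): forbidden (parity, ΔS, ΔL, ΔJ).
(c)–(e): forbidden (ΔS, ΔJ).
(c)–(f): forbidden (ΔS, ΔL, ΔJ).
(d)–(e): allowed.
(d)–(f): forbidden (ΔL, ΔJ).
(e)–(f): forbidden (parity, ΔL, ΔJ).
Allowed pairs: 4 of 15.

4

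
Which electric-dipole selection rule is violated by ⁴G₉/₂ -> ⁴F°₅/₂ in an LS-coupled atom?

the ΔJ = 0, ±1 rule

Reading off the term symbols: S 3/2→3/2, L 4→3, J 9/2→5/2, parity even→odd.
Parity must change: even → odd — ✓.
ΔS = 0: S: 3/2 → 3/2 — ✓.
ΔL = 0, ±1 (not L=0↔0): L: 4 → 3, ΔL = -1 — ✓.
ΔJ = 0, ±1 (not J=0↔0): J: 9/2 → 5/2, ΔJ = -2 — ✗.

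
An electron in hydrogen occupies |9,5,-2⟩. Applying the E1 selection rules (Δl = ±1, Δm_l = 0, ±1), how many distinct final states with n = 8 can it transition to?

E1 requires Δl = ±1, so l_f ∈ {4, 6}; with 0 ≤ l_f ≤ n_f−1 = 7, the allowed l_f values are {4, 6}.
For l_f = 4: m_f ∈ {m_i−1, m_i, m_i+1} ∩ [−4, 4] = {-3, -2, -1} → 3 states.
For l_f = 6: m_f ∈ {m_i−1, m_i, m_i+1} ∩ [−6, 6] = {-3, -2, -1} → 3 states.
Total: 6.

6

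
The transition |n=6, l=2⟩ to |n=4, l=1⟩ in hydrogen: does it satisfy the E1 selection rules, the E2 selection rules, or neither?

E1

Δl = 1 − 2 = -1; l_i + l_f = 3.
E1 (Δl = ±1): satisfied.
E2 (Δl = 0,±2, l_i+l_f ≥ 2): not satisfied.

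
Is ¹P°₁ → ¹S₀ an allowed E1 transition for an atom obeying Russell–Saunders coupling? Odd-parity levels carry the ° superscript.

allowed

Reading off the term symbols: S 0→0, L 1→0, J 1→0, parity odd→even.
Parity must change: odd → even — ok.
ΔS = 0: S: 0 → 0 — ok.
ΔL = 0, ±1 (not L=0↔0): L: 1 → 0, ΔL = -1 — ok.
ΔJ = 0, ±1 (not J=0↔0): J: 1 → 0, ΔJ = -1 — ok.
All four E1 rules are satisfied.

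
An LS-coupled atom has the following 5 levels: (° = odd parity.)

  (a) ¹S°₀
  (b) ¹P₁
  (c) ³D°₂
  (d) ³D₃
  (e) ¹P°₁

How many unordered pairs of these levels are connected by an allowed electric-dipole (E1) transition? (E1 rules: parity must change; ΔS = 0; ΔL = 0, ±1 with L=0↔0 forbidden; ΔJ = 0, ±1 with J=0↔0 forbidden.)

(a)–(b): allowed.
(a)–(c): forbidden (parity, ΔS, ΔL, ΔJ).
(a)–(d): forbidden (ΔS, ΔL, ΔJ).
(a)–(e): forbidden (parity).
(b)–(c): forbidden (ΔS).
(b)–(d): forbidden (parity, ΔS, ΔJ).
(b)–(e): allowed.
(c)–(d): allowed.
(c)–(e): forbidden (parity, ΔS).
(d)–(e): forbidden (ΔS, ΔJ).
Allowed pairs: 3 of 10.

3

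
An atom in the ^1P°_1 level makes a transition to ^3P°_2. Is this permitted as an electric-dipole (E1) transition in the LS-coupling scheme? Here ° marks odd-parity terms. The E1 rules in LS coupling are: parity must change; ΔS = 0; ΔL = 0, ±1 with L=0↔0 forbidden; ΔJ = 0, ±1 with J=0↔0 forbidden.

forbidden

Parity must change: odd → odd — violated.
ΔS = 0: S: 0 → 1 — violated.
ΔL = 0, ±1 (not L=0↔0): L: 1 → 1, ΔL = +0 — satisfied.
ΔJ = 0, ±1 (not J=0↔0): J: 1 → 2, ΔJ = +1 — satisfied.
Rule(s) violated: parity, ΔS.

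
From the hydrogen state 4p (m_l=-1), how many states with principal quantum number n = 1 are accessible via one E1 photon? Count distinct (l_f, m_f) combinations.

1

E1 requires Δl = ±1, so l_f ∈ {0, 2}; with 0 ≤ l_f ≤ n_f−1 = 0, the allowed l_f values are {0}.
For l_f = 0: m_f ∈ {m_i−1, m_i, m_i+1} ∩ [−0, 0] = {0} → 1 state.
Total: 1.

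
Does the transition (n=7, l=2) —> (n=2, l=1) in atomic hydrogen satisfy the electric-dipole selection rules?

Initial l = 2, final l = 1, so Δl = -1. E1 requires Δl = ±1: satisfied.
All E1 selection rules are satisfied.

allowed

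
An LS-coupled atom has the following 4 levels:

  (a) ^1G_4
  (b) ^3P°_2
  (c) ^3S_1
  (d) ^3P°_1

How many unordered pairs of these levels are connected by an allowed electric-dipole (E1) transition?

2

(a)–(b): forbidden (ΔS, ΔL, ΔJ).
(a)–(c): forbidden (parity, ΔS, ΔL, ΔJ).
(a)–(d): forbidden (ΔS, ΔL, ΔJ).
(b)–(c): allowed.
(b)–(d): forbidden (parity).
(c)–(d): allowed.
Allowed pairs: 2 of 6.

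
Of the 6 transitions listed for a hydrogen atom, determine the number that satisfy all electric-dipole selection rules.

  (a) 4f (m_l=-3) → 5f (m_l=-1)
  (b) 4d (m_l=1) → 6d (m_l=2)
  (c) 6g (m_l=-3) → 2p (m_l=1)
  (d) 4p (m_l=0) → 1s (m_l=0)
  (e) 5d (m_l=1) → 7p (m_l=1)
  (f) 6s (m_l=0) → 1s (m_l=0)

2

(a) forbidden — Δl = +0 (E1 requires Δl = ±1); Δm_l = +2 (E1 requires Δm_l = 0, ±1)
(b) forbidden — Δl = +0 (E1 requires Δl = ±1)
(c) forbidden — Δl = -3 (E1 requires Δl = ±1); Δm_l = +4 (E1 requires Δm_l = 0, ±1)
(d) allowed
(e) allowed
(f) forbidden — Δl = +0 (E1 requires Δl = ±1)
Total allowed: 2 of 6.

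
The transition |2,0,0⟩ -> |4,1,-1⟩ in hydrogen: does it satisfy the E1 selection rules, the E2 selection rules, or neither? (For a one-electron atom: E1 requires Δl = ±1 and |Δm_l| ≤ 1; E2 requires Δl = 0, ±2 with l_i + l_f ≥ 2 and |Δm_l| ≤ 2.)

E1

Δl = 1 − 0 = +1; l_i + l_f = 1.
Δm_l = -1.
E1 (Δl = ±1, |Δm_l| ≤ 1): satisfied.
E2 (Δl = 0,±2, l_i+l_f ≥ 2, |Δm_l| ≤ 2): not satisfied.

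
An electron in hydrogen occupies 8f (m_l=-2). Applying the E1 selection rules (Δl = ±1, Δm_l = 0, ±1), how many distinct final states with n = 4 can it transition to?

E1 requires Δl = ±1, so l_f ∈ {2, 4}; with 0 ≤ l_f ≤ n_f−1 = 3, the allowed l_f values are {2}.
For l_f = 2: m_f ∈ {m_i−1, m_i, m_i+1} ∩ [−2, 2] = {-2, -1} → 2 states.
Total: 2.

2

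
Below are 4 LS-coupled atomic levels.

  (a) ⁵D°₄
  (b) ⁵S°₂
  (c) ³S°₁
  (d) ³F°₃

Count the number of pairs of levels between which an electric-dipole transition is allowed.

0

(a)–(b): forbidden (parity, ΔL, ΔJ).
(a)–(c): forbidden (parity, ΔS, ΔL, ΔJ).
(a)–(d): forbidden (parity, ΔS).
(b)–(c): forbidden (parity, ΔS, ΔL).
(b)–(d): forbidden (parity, ΔS, ΔL).
(c)–(d): forbidden (parity, ΔL, ΔJ).
Allowed pairs: 0 of 6.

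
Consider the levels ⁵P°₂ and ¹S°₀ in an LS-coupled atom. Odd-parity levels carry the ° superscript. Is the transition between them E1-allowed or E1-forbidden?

forbidden

Parity must change: odd → odd — fails.
ΔL = 0, ±1 (not L=0↔0): L: 1 → 0, ΔL = -1 — passes.
ΔS = 0: S: 2 → 0 — fails.
ΔJ = 0, ±1 (not J=0↔0): J: 2 → 0, ΔJ = -2 — fails.
Rule(s) violated: parity, ΔS, ΔJ.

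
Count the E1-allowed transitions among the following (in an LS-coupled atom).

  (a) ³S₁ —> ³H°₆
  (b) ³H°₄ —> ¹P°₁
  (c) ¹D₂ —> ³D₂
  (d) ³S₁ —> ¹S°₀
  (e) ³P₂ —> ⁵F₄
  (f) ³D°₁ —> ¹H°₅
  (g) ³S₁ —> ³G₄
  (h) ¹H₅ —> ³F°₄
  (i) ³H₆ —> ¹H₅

0

(a) forbidden (ΔL, ΔJ fail)
(b) forbidden (parity, ΔS, ΔL, ΔJ fail)
(c) forbidden (parity, ΔS fail)
(d) forbidden (ΔS, ΔL fail)
(e) forbidden (parity, ΔS, ΔL, ΔJ fail)
(f) forbidden (parity, ΔS, ΔL, ΔJ fail)
(g) forbidden (parity, ΔL, ΔJ fail)
(h) forbidden (ΔS, ΔL fail)
(i) forbidden (parity, ΔS fail)
Total allowed: 0 of 9.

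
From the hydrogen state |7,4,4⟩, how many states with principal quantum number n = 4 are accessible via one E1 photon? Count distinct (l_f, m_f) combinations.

E1 requires Δl = ±1, so l_f ∈ {3, 5}; with 0 ≤ l_f ≤ n_f−1 = 3, the allowed l_f values are {3}.
For l_f = 3: m_f ∈ {m_i−1, m_i, m_i+1} ∩ [−3, 3] = {3} → 1 state.
Total: 1.

1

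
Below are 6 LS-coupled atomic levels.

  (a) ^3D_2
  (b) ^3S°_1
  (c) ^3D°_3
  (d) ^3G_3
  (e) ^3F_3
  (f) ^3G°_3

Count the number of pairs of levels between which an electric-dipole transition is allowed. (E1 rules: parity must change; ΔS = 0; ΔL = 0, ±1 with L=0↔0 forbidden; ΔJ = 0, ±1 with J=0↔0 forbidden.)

(a)–(b): forbidden (ΔL).
(a)–(c): allowed.
(a)–(d): forbidden (parity, ΔL).
(a)–(e): forbidden (parity).
(a)–(f): forbidden (ΔL).
(b)–(c): forbidden (parity, ΔL, ΔJ).
(b)–(d): forbidden (ΔL, ΔJ).
(b)–(e): forbidden (ΔL, ΔJ).
(b)–(f): forbidden (parity, ΔL, ΔJ).
(c)–(d): forbidden (ΔL).
(c)–(e): allowed.
(c)–(f): forbidden (parity, ΔL).
(d)–(e): forbidden (parity).
(d)–(f): allowed.
(e)–(f): allowed.
Allowed pairs: 4 of 15.

4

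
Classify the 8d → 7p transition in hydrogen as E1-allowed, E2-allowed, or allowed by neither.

E1

Δl = 1 − 2 = -1; l_i + l_f = 3.
E1 (Δl = ±1): satisfied.
E2 (Δl = 0,±2, l_i+l_f ≥ 2): not satisfied.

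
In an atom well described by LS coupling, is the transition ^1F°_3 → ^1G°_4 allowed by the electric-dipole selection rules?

forbidden

Reading off the term symbols: S 0→0, L 3→4, J 3→4, parity odd→odd.
ΔS = 0: S: 0 → 0 — ✓.
ΔJ = 0, ±1 (not J=0↔0): J: 3 → 4, ΔJ = +1 — ✓.
Parity must change: odd → odd — ✗.
ΔL = 0, ±1 (not L=0↔0): L: 3 → 4, ΔL = +1 — ✓.
Rule(s) violated: parity.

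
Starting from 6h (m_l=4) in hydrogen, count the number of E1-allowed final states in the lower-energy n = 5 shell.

2

E1 requires Δl = ±1, so l_f ∈ {4, 6}; with 0 ≤ l_f ≤ n_f−1 = 4, the allowed l_f values are {4}.
For l_f = 4: m_f ∈ {m_i−1, m_i, m_i+1} ∩ [−4, 4] = {3, 4} → 2 states.
Total: 2.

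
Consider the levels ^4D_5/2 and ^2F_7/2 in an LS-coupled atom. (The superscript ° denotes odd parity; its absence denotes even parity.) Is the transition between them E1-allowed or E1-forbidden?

Reading off the term symbols: S 3/2→1/2, L 2→3, J 5/2→7/2, parity even→even.
Parity must change: even → even — violated.
ΔL = 0, ±1 (not L=0↔0): L: 2 → 3, ΔL = +1 — satisfied.
ΔJ = 0, ±1 (not J=0↔0): J: 5/2 → 7/2, ΔJ = +1 — satisfied.
ΔS = 0: S: 3/2 → 1/2 — violated.
Rule(s) violated: parity, ΔS.

forbidden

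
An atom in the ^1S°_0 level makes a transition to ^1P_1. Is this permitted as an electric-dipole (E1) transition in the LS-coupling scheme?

allowed

Parity must change: odd → even — passes.
ΔS = 0: S: 0 → 0 — passes.
ΔL = 0, ±1 (not L=0↔0): L: 0 → 1, ΔL = +1 — passes.
ΔJ = 0, ±1 (not J=0↔0): J: 0 → 1, ΔJ = +1 — passes.
All four E1 rules are satisfied.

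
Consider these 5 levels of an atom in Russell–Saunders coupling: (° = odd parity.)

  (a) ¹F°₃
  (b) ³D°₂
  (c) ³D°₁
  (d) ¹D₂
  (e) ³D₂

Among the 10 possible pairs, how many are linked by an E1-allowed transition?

3

(a)–(b): forbidden (parity, ΔS).
(a)–(c): forbidden (parity, ΔS, ΔJ).
(a)–(d): allowed.
(a)–(e): forbidden (ΔS).
(b)–(c): forbidden (parity).
(b)–(d): forbidden (ΔS).
(b)–(e): allowed.
(c)–(d): forbidden (ΔS).
(c)–(e): allowed.
(d)–(e): forbidden (parity, ΔS).
Allowed pairs: 3 of 10.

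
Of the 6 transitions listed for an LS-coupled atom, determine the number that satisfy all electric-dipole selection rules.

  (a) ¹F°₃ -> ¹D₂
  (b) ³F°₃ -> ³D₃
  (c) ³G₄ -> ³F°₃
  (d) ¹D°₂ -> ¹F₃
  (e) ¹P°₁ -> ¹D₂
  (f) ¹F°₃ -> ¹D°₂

5

(a) allowed
(b) allowed
(c) allowed
(d) allowed
(e) allowed
(f) forbidden (parity fails)
Total allowed: 5 of 6.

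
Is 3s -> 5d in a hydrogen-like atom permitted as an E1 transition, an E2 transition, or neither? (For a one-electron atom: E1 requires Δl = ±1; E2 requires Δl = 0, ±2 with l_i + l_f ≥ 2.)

Δl = 2 − 0 = +2; l_i + l_f = 2.
E1 (Δl = ±1): not satisfied.
E2 (Δl = 0,±2, l_i+l_f ≥ 2): satisfied.

E2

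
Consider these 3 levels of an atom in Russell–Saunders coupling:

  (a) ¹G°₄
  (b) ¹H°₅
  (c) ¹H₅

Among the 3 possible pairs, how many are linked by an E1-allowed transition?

2

(a)–(b): forbidden (parity).
(a)–(c): allowed.
(b)–(c): allowed.
Allowed pairs: 2 of 3.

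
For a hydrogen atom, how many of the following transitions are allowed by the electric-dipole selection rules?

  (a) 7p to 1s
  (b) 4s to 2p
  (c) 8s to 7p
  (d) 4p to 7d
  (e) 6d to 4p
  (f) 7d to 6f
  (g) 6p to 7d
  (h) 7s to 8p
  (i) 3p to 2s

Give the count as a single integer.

(a) allowed
(b) allowed
(c) allowed
(d) allowed
(e) allowed
(f) allowed
(g) allowed
(h) allowed
(i) allowed
Total allowed: 9 of 9.

9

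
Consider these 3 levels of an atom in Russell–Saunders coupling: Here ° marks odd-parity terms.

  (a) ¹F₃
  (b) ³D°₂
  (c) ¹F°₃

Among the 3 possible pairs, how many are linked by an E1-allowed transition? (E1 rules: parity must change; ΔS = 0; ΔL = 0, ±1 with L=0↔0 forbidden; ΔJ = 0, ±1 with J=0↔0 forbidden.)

1

(a)–(b): forbidden (ΔS).
(a)–(c): allowed.
(b)–(c): forbidden (parity, ΔS).
Allowed pairs: 1 of 3.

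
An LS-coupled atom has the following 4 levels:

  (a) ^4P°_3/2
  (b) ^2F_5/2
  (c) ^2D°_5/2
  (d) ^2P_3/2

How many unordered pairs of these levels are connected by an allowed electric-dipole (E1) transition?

(a)–(b): forbidden (ΔS, ΔL).
(a)–(c): forbidden (parity, ΔS).
(a)–(d): forbidden (ΔS).
(b)–(c): allowed.
(b)–(d): forbidden (parity, ΔL).
(c)–(d): allowed.
Allowed pairs: 2 of 6.

2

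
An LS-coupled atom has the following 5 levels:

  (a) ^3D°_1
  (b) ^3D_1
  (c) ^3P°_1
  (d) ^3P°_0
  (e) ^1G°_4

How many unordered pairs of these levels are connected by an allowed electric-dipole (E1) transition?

3

(a)–(b): allowed.
(a)–(c): forbidden (parity).
(a)–(d): forbidden (parity).
(a)–(e): forbidden (parity, ΔS, ΔL, ΔJ).
(b)–(c): allowed.
(b)–(d): allowed.
(b)–(e): forbidden (ΔS, ΔL, ΔJ).
(c)–(d): forbidden (parity).
(c)–(e): forbidden (parity, ΔS, ΔL, ΔJ).
(d)–(e): forbidden (parity, ΔS, ΔL, ΔJ).
Allowed pairs: 3 of 10.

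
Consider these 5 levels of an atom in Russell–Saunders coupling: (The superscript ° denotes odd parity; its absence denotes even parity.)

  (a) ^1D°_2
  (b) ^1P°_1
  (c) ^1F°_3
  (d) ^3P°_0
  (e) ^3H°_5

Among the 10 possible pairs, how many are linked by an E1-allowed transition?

0

(a)–(b): forbidden (parity).
(a)–(c): forbidden (parity).
(a)–(d): forbidden (parity, ΔS, ΔJ).
(a)–(e): forbidden (parity, ΔS, ΔL, ΔJ).
(b)–(c): forbidden (parity, ΔL, ΔJ).
(b)–(d): forbidden (parity, ΔS).
(b)–(e): forbidden (parity, ΔS, ΔL, ΔJ).
(c)–(d): forbidden (parity, ΔS, ΔL, ΔJ).
(c)–(e): forbidden (parity, ΔS, ΔL, ΔJ).
(d)–(e): forbidden (parity, ΔL, ΔJ).
Allowed pairs: 0 of 10.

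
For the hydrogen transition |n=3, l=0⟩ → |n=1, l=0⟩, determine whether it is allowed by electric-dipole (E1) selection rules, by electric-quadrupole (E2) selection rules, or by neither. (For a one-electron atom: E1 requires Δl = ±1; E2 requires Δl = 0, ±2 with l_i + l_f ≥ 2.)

neither

Δl = 0 − 0 = +0; l_i + l_f = 0.
E1 (Δl = ±1): not satisfied.
E2 (Δl = 0,±2, l_i+l_f ≥ 2): not satisfied.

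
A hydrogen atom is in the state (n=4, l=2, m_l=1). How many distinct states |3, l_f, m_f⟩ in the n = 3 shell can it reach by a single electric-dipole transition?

2

E1 requires Δl = ±1, so l_f ∈ {1, 3}; with 0 ≤ l_f ≤ n_f−1 = 2, the allowed l_f values are {1}.
For l_f = 1: m_f ∈ {m_i−1, m_i, m_i+1} ∩ [−1, 1] = {0, 1} → 2 states.
Total: 2.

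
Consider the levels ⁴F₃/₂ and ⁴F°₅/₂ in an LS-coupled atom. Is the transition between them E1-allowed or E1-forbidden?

allowed

Parity must change: even → odd — ✓.
ΔS = 0: S: 3/2 → 3/2 — ✓.
ΔL = 0, ±1 (not L=0↔0): L: 3 → 3, ΔL = +0 — ✓.
ΔJ = 0, ±1 (not J=0↔0): J: 3/2 → 5/2, ΔJ = +1 — ✓.
All four E1 rules are satisfied.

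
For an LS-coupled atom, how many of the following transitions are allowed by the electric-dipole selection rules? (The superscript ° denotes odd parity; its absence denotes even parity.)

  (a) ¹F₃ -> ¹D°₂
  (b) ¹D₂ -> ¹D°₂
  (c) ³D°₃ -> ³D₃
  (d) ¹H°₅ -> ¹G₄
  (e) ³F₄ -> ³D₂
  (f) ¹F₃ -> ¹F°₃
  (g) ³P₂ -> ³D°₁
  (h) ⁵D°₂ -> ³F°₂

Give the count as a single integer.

6

(a) allowed
(b) allowed
(c) allowed
(d) allowed
(e) forbidden (parity, ΔJ fail)
(f) allowed
(g) allowed
(h) forbidden (parity, ΔS fail)
Total allowed: 6 of 8.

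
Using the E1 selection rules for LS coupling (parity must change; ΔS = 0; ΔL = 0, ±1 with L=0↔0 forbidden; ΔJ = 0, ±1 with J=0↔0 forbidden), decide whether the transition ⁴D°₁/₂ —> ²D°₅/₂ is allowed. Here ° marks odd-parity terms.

forbidden

Parity must change: odd → odd — fails.
ΔS = 0: S: 3/2 → 1/2 — fails.
ΔL = 0, ±1 (not L=0↔0): L: 2 → 2, ΔL = +0 — passes.
ΔJ = 0, ±1 (not J=0↔0): J: 1/2 → 5/2, ΔJ = +2 — fails.
Rule(s) violated: parity, ΔS, ΔJ.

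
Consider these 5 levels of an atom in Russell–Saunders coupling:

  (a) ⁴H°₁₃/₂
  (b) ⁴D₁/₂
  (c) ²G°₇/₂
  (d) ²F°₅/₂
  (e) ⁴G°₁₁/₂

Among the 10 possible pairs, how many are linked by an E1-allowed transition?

(a)–(b): forbidden (ΔL, ΔJ).
(a)–(c): forbidden (parity, ΔS, ΔJ).
(a)–(d): forbidden (parity, ΔS, ΔL, ΔJ).
(a)–(e): forbidden (parity).
(b)–(c): forbidden (ΔS, ΔL, ΔJ).
(b)–(d): forbidden (ΔS, ΔJ).
(b)–(e): forbidden (ΔL, ΔJ).
(c)–(d): forbidden (parity).
(c)–(e): forbidden (parity, ΔS, ΔJ).
(d)–(e): forbidden (parity, ΔS, ΔJ).
Allowed pairs: 0 of 10.

0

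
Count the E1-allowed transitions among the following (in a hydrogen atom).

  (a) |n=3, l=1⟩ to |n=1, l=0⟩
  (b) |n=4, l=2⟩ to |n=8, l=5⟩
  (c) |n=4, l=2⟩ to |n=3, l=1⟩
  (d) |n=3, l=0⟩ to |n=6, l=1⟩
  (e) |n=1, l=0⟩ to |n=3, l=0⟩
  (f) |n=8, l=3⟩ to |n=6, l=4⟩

(a) allowed
(b) forbidden — Δl = +3 (E1 requires Δl = ±1)
(c) allowed
(d) allowed
(e) forbidden — Δl = +0 (E1 requires Δl = ±1)
(f) allowed
Total allowed: 4 of 6.

4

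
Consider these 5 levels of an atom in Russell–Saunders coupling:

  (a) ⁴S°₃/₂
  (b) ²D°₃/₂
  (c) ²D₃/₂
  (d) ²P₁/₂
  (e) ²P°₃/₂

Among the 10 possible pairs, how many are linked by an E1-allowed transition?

(a)–(b): forbidden (parity, ΔS, ΔL).
(a)–(c): forbidden (ΔS, ΔL).
(a)–(d): forbidden (ΔS).
(a)–(e): forbidden (parity, ΔS).
(b)–(c): allowed.
(b)–(d): allowed.
(b)–(e): forbidden (parity).
(c)–(d): forbidden (parity).
(c)–(e): allowed.
(d)–(e): allowed.
Allowed pairs: 4 of 10.

4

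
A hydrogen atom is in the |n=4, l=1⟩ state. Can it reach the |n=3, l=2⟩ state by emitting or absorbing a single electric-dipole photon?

Δl = 2 − 1 = +1; the E1 rule Δl = ±1 is satisfied.
All E1 selection rules are satisfied.

allowed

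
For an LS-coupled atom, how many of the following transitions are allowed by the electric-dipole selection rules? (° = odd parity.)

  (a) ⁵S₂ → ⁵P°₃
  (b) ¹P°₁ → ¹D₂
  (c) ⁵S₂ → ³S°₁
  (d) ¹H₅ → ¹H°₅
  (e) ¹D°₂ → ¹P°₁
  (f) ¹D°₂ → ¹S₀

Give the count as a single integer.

3

(a) allowed
(b) allowed
(c) forbidden (ΔS, ΔL fail)
(d) allowed
(e) forbidden (parity fails)
(f) forbidden (ΔL, ΔJ fail)
Total allowed: 3 of 6.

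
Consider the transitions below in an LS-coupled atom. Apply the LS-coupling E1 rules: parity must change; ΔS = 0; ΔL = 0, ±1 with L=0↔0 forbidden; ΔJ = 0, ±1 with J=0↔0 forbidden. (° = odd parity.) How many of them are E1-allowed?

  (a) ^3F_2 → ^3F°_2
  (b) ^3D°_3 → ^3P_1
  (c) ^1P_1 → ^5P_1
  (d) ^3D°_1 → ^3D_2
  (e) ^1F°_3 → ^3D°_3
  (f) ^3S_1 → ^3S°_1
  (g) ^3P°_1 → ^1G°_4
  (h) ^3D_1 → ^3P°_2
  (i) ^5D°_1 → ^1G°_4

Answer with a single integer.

(a) allowed
(b) forbidden (ΔJ fails)
(c) forbidden (parity, ΔS fail)
(d) allowed
(e) forbidden (parity, ΔS fail)
(f) forbidden (ΔL fails)
(g) forbidden (parity, ΔS, ΔL, ΔJ fail)
(h) allowed
(i) forbidden (parity, ΔS, ΔL, ΔJ fail)
Total allowed: 3 of 9.

3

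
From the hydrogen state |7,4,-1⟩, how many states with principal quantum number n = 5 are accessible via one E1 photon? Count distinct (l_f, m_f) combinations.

E1 requires Δl = ±1, so l_f ∈ {3, 5}; with 0 ≤ l_f ≤ n_f−1 = 4, the allowed l_f values are {3}.
For l_f = 3: m_f ∈ {m_i−1, m_i, m_i+1} ∩ [−3, 3] = {-2, -1, 0} → 3 states.
Total: 3.

3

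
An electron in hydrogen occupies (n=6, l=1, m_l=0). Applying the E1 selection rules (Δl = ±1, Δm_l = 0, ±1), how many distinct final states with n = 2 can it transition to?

E1 requires Δl = ±1, so l_f ∈ {0, 2}; with 0 ≤ l_f ≤ n_f−1 = 1, the allowed l_f values are {0}.
For l_f = 0: m_f ∈ {m_i−1, m_i, m_i+1} ∩ [−0, 0] = {0} → 1 state.
Total: 1.

1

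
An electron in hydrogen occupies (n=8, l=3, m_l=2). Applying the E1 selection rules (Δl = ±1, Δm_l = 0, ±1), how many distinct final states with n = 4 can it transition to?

E1 requires Δl = ±1, so l_f ∈ {2, 4}; with 0 ≤ l_f ≤ n_f−1 = 3, the allowed l_f values are {2}.
For l_f = 2: m_f ∈ {m_i−1, m_i, m_i+1} ∩ [−2, 2] = {1, 2} → 2 states.
Total: 2.

2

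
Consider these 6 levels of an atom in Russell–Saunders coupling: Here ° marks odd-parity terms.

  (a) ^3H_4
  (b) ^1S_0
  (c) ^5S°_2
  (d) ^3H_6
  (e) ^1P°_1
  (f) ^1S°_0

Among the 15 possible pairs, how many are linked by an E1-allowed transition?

(a)–(b): forbidden (parity, ΔS, ΔL, ΔJ).
(a)–(c): forbidden (ΔS, ΔL, ΔJ).
(a)–(d): forbidden (parity, ΔJ).
(a)–(e): forbidden (ΔS, ΔL, ΔJ).
(a)–(f): forbidden (ΔS, ΔL, ΔJ).
(b)–(c): forbidden (ΔS, ΔL, ΔJ).
(b)–(d): forbidden (parity, ΔS, ΔL, ΔJ).
(b)–(e): allowed.
(b)–(f): forbidden (ΔL, ΔJ).
(c)–(d): forbidden (ΔS, ΔL, ΔJ).
(c)–(e): forbidden (parity, ΔS).
(c)–(f): forbidden (parity, ΔS, ΔL, ΔJ).
(d)–(e): forbidden (ΔS, ΔL, ΔJ).
(d)–(f): forbidden (ΔS, ΔL, ΔJ).
(e)–(f): forbidden (parity).
Allowed pairs: 1 of 15.

1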